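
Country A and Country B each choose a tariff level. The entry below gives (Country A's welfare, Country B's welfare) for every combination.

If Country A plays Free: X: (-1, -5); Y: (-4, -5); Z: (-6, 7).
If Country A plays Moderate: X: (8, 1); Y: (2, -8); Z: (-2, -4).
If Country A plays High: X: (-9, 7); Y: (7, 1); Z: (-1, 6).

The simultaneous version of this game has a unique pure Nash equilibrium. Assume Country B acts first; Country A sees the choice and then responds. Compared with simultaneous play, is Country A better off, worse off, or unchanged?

Work backward from Country A's decision.
- X: Country A compares -1, 8, -9 and picks Moderate; Country B would get 1.
- Y: Country A compares -4, 2, 7 and picks High; Country B would get 1.
- Z: Country A compares -6, -2, -1 and picks High; Country B would get 6.
Country B's induced payoffs are 1, 1, 6, so Country B commits to Z. Subgame-perfect outcome: (High, Z) with payoffs (-1, 6).
For the simultaneous game, intersect best replies.
Country A's best replies: X→Moderate; Y→High; Z→High.
Country B's best replies: Free→Z; Moderate→X; High→X.
The unique mutual best reply is (Moderate, X), giving (8, 1).
Country A earns -1 sequentially versus 8 at the Nash outcome: worse off.

worse off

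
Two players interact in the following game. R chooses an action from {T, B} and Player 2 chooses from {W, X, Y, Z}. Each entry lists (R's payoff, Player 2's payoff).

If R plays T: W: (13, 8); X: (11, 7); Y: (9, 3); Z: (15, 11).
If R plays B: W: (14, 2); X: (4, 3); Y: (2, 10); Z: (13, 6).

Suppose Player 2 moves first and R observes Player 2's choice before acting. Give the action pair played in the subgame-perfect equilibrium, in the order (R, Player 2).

(T, Z)

Backward induction with Player 2 moving first.
- W: R compares 13, 14 and picks B; Player 2 would get 2.
- X: R compares 11, 4 and picks T; Player 2 would get 7.
- Y: R compares 9, 2 and picks T; Player 2 would get 3.
- Z: R compares 15, 13 and picks T; Player 2 would get 11.
Maximizing over 2, 7, 3, 11, Player 2 chooses Z. Subgame-perfect outcome: (T, Z) with payoffs (15, 11).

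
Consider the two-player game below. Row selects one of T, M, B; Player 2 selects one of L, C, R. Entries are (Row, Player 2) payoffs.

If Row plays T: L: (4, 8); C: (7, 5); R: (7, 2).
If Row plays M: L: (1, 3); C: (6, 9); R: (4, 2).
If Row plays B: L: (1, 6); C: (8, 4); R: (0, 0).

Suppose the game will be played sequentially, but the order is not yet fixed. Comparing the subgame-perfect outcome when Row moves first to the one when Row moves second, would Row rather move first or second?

first

If Row leads: Player 2's best replies are T→L, M→C, B→L; Row's induced payoffs 4, 6, 1; outcome (M, C), payoffs (6, 9).
If Player 2 leads: Row's best replies are L→T, C→B, R→T; Player 2's induced payoffs 8, 4, 2; outcome (T, L), payoffs (4, 8).
Row gets 6 moving first and 4 moving second, so Row prefers to move first.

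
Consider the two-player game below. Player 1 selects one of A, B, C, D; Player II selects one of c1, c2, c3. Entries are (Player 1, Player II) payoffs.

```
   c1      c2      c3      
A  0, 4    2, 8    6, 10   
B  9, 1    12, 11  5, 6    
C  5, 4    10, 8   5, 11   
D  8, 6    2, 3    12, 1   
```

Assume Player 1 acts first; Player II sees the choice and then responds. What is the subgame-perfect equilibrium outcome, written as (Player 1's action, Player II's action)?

Solve by backward induction (Player 1 leads).
- A: Player II compares 4, 8, 10 and picks c3; Player 1 would get 6.
- B: Player II compares 1, 11, 6 and picks c2; Player 1 would get 12.
- C: Player II compares 4, 8, 11 and picks c3; Player 1 would get 5.
- D: Player II compares 6, 3, 1 and picks c1; Player 1 would get 8.
Among 6, 12, 5, 8, the best is 12 at B. Subgame-perfect outcome: (B, c2) with payoffs (12, 11).

(B, c2)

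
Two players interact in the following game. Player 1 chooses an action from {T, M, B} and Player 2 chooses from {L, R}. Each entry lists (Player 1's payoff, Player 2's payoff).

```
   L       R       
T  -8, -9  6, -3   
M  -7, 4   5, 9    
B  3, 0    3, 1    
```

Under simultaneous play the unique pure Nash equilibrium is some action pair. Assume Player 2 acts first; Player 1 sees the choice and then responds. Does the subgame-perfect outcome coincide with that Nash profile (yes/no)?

Work backward from Player 1's decision.
- L → Player 1 plays B (best of -8, -7, 3); Player 2 gets 0.
- R → Player 1 plays T (best of 6, 5, 3); Player 2 gets -3.
Among 0, -3, the best is 0 at L. Subgame-perfect outcome: (B, L) with payoffs (3, 0).
Under simultaneous play:
Player 1's best replies: L→B; R→T.
Player 2's best replies: T→R; M→R; B→R.
Only (T, R) has each player best-responding; Nash payoffs (6, -3).
Sequential outcome (B, L) differs from the Nash profile (T, R).

no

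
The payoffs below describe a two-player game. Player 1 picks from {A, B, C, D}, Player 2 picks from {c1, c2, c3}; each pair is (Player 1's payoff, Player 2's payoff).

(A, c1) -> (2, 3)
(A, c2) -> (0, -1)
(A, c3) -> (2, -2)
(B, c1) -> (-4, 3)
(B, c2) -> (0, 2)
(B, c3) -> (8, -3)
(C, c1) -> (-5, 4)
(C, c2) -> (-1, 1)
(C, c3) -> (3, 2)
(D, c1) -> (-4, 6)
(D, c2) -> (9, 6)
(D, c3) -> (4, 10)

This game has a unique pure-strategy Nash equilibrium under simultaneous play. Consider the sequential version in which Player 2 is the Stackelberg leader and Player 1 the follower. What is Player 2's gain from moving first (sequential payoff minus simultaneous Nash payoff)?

Work backward from Player 1's decision.
- c1 → Player 1 plays A (best of 2, -4, -5, -4); Player 2 gets 3.
- c2 → Player 1 plays D (best of 0, 0, -1, 9); Player 2 gets 6.
- c3 → Player 1 plays B (best of 2, 8, 3, 4); Player 2 gets -3.
Among 3, 6, -3, the best is 6 at c2. Subgame-perfect outcome: (D, c2) with payoffs (9, 6).
Under simultaneous play:
Player 1's best replies: c1→A; c2→D; c3→B.
Player 2's best replies: A→c1; B→c1; C→c1; D→c3.
Only (A, c1) has each player best-responding; Nash payoffs (2, 3).
Player 2's commitment gain: 6 − 3 = 3.

3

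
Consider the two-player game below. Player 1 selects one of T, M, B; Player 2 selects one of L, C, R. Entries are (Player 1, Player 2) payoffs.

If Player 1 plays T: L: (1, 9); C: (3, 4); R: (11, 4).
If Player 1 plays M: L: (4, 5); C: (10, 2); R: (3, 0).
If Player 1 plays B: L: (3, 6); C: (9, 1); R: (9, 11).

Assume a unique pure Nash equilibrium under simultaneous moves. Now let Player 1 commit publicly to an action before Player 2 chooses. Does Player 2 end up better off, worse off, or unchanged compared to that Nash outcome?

better off

Work backward from Player 2's decision.
- T: BR = L, leader payoff 1.
- M: BR = L, leader payoff 4.
- B: BR = R, leader payoff 9.
Player 1's induced payoffs are 1, 4, 9, so Player 1 commits to B. Subgame-perfect outcome: (B, R) with payoffs (9, 11).
For the simultaneous game, intersect best replies.
Player 1's best replies: L→M; C→M; R→T.
Player 2's best replies: T→L; M→L; B→R.
Only (M, L) has each player best-responding; Nash payoffs (4, 5).
Player 2 earns 11 sequentially versus 5 at the Nash outcome: better off.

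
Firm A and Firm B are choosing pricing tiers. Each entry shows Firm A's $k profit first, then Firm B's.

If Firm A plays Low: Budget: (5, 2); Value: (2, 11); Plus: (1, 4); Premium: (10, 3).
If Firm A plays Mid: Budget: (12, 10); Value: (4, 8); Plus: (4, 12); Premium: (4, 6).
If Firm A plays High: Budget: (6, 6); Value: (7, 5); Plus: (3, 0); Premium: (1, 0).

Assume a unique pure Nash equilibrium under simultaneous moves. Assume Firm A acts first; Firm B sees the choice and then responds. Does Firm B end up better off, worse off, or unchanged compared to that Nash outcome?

worse off

Solve by backward induction (Firm A leads).
- Low → Firm B plays Value (best of 2, 11, 4, 3); Firm A gets 2.
- Mid → Firm B plays Plus (best of 10, 8, 12, 6); Firm A gets 4.
- High → Firm B plays Budget (best of 6, 5, 0, 0); Firm A gets 6.
Firm A's induced payoffs are 2, 4, 6, so Firm A commits to High. Subgame-perfect outcome: (High, Budget) with payoffs (6, 6).
For the simultaneous game, intersect best replies.
Firm A's best replies: Budget→Mid; Value→High; Plus→Mid; Premium→Low.
Firm B's best replies: Low→Value; Mid→Plus; High→Budget.
The unique mutual best reply is (Mid, Plus), giving (4, 12).
Firm B earns 6 sequentially versus 12 at the Nash outcome: worse off.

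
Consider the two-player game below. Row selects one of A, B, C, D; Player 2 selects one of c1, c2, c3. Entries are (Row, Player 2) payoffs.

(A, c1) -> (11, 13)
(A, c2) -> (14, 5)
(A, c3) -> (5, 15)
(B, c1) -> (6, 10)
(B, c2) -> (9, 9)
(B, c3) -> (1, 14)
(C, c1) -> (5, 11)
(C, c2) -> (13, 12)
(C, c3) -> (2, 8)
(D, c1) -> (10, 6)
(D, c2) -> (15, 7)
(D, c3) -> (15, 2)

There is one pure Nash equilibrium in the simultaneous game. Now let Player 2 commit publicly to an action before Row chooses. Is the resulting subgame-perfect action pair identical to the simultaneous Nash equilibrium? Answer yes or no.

Solve by backward induction (Player 2 leads).
- c1 → Row plays A (best of 11, 6, 5, 10); Player 2 gets 13.
- c2 → Row plays D (best of 14, 9, 13, 15); Player 2 gets 7.
- c3 → Row plays D (best of 5, 1, 2, 15); Player 2 gets 2.
Maximizing over 13, 7, 2, Player 2 chooses c1. Subgame-perfect outcome: (A, c1) with payoffs (11, 13).
Now find the simultaneous Nash equilibrium.
Row's best replies: c1→A; c2→D; c3→D.
Player 2's best replies: A→c3; B→c3; C→c2; D→c2.
Only (D, c2) has each player best-responding; Nash payoffs (15, 7).
Sequential outcome (A, c1) differs from the Nash profile (D, c2).

no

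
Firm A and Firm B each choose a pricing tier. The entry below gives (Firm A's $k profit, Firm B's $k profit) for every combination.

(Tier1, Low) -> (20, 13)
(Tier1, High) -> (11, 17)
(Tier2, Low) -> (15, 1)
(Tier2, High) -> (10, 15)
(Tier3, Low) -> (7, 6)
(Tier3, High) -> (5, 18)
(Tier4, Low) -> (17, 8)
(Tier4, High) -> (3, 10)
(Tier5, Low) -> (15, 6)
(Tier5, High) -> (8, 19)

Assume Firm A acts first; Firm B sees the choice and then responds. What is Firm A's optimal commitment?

Tier1

Firm B best-responds to each possible Firm A move:
- Tier1: Firm B compares 13, 17 and picks High; Firm A would get 11.
- Tier2: Firm B compares 1, 15 and picks High; Firm A would get 10.
- Tier3: Firm B compares 6, 18 and picks High; Firm A would get 5.
- Tier4: Firm B compares 8, 10 and picks High; Firm A would get 3.
- Tier5: Firm B compares 6, 19 and picks High; Firm A would get 8.
Firm A's induced payoffs are 11, 10, 5, 3, 8, so Firm A commits to Tier1. Subgame-perfect outcome: (Tier1, High) with payoffs (11, 17).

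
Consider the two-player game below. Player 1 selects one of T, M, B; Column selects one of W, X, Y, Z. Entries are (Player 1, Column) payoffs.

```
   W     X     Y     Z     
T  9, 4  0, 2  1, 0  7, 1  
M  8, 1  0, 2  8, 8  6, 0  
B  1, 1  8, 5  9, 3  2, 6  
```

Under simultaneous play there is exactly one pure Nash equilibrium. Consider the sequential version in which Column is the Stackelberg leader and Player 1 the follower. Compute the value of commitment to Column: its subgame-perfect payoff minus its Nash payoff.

1

Backward induction with Column moving first.
- W: Player 1 compares 9, 8, 1 and picks T; Column would get 4.
- X: Player 1 compares 0, 0, 8 and picks B; Column would get 5.
- Y: Player 1 compares 1, 8, 9 and picks B; Column would get 3.
- Z: Player 1 compares 7, 6, 2 and picks T; Column would get 1.
Maximizing over 4, 5, 3, 1, Column chooses X. Subgame-perfect outcome: (B, X) with payoffs (8, 5).
Now find the simultaneous Nash equilibrium.
Player 1's best replies: W→T; X→B; Y→B; Z→T.
Column's best replies: T→W; M→Y; B→Z.
The unique mutual best reply is (T, W), giving (9, 4).
Column's commitment gain: 5 − 4 = 1.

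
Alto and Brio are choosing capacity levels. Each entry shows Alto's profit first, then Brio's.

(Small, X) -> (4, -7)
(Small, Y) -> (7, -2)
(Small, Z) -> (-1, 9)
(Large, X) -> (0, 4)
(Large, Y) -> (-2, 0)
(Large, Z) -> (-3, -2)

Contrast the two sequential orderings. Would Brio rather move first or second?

first

If Alto leads: Brio's best replies are Small→Z, Large→X; Alto's induced payoffs -1, 0; outcome (Large, X), payoffs (0, 4).
If Brio leads: Alto's best replies are X→Small, Y→Small, Z→Small; Brio's induced payoffs -7, -2, 9; outcome (Small, Z), payoffs (-1, 9).
Brio gets 9 moving first and 4 moving second, so Brio prefers to move first.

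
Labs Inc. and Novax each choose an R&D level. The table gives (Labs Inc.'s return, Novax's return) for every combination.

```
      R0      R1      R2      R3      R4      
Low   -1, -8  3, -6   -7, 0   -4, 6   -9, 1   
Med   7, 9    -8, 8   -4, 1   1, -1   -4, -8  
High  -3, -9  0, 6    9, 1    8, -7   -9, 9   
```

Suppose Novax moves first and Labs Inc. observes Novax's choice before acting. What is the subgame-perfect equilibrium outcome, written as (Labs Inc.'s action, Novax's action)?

(Med, R0)

Backward induction with Novax moving first.
- R0 → Labs Inc. plays Med (best of -1, 7, -3); Novax gets 9.
- R1 → Labs Inc. plays Low (best of 3, -8, 0); Novax gets -6.
- R2 → Labs Inc. plays High (best of -7, -4, 9); Novax gets 1.
- R3 → Labs Inc. plays High (best of -4, 1, 8); Novax gets -7.
- R4 → Labs Inc. plays Med (best of -9, -4, -9); Novax gets -8.
Maximizing over 9, -6, 1, -7, -8, Novax chooses R0. Subgame-perfect outcome: (Med, R0) with payoffs (7, 9).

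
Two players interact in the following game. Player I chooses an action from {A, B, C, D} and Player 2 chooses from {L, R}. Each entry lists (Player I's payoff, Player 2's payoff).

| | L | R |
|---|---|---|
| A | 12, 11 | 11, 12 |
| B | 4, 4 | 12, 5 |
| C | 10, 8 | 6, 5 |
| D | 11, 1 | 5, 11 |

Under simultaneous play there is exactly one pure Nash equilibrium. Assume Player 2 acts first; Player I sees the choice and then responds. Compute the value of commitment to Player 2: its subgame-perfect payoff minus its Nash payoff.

6

Work backward from Player I's decision.
- L: BR = A, leader payoff 11.
- R: BR = B, leader payoff 5.
Maximizing over 11, 5, Player 2 chooses L. Subgame-perfect outcome: (A, L) with payoffs (12, 11).
Now find the simultaneous Nash equilibrium.
Player I's best replies: L→A; R→B.
Player 2's best replies: A→R; B→R; C→L; D→R.
Only (B, R) has each player best-responding; Nash payoffs (12, 5).
Player 2's commitment gain: 11 − 5 = 6.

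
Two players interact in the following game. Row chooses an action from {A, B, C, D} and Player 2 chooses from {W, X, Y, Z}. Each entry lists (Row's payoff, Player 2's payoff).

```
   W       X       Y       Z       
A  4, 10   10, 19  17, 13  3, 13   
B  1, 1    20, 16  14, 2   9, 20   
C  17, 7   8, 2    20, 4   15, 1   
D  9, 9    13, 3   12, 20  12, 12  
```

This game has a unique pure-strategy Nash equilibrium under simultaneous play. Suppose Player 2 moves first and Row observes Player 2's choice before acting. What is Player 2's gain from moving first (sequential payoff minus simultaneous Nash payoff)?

9

Backward induction with Player 2 moving first.
- W: Row compares 4, 1, 17, 9 and picks C; Player 2 would get 7.
- X: Row compares 10, 20, 8, 13 and picks B; Player 2 would get 16.
- Y: Row compares 17, 14, 20, 12 and picks C; Player 2 would get 4.
- Z: Row compares 3, 9, 15, 12 and picks C; Player 2 would get 1.
Maximizing over 7, 16, 4, 1, Player 2 chooses X. Subgame-perfect outcome: (B, X) with payoffs (20, 16).
Under simultaneous play:
Row's best replies: W→C; X→B; Y→C; Z→C.
Player 2's best replies: A→X; B→Z; C→W; D→Y.
Only (C, W) has each player best-responding; Nash payoffs (17, 7).
Player 2's commitment gain: 16 − 7 = 9.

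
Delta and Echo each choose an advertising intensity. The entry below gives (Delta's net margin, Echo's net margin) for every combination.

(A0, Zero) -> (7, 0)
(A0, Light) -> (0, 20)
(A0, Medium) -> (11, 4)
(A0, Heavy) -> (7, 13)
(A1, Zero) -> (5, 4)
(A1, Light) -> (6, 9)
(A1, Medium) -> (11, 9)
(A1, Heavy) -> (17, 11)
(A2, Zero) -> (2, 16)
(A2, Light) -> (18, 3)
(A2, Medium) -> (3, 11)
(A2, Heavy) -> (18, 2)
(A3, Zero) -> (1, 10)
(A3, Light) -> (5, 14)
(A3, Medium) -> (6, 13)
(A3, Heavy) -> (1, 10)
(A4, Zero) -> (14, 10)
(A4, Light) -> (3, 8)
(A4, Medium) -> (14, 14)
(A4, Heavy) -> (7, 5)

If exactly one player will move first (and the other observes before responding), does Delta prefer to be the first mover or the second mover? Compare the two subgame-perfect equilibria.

If Delta leads: Echo's best replies are A0→Light, A1→Heavy, A2→Zero, A3→Light, A4→Medium; Delta's induced payoffs 0, 17, 2, 5, 14; outcome (A1, Heavy), payoffs (17, 11).
If Echo leads: Delta's best replies are Zero→A4, Light→A2, Medium→A4, Heavy→A2; Echo's induced payoffs 10, 3, 14, 2; outcome (A4, Medium), payoffs (14, 14).
Delta gets 17 moving first and 14 moving second, so Delta prefers to move first.

first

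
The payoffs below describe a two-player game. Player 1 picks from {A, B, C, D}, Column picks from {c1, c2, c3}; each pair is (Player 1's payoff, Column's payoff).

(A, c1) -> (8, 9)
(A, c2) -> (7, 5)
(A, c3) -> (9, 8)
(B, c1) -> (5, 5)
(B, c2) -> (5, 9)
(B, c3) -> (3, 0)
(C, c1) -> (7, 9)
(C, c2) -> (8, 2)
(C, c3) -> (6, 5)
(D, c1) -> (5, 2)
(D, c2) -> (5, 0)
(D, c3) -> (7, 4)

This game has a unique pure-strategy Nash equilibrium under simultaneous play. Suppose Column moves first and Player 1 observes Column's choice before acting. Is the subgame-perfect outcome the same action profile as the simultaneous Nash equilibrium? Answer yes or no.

yes

Work backward from Player 1's decision.
- c1: Player 1 compares 8, 5, 7, 5 and picks A; Column would get 9.
- c2: Player 1 compares 7, 5, 8, 5 and picks C; Column would get 2.
- c3: Player 1 compares 9, 3, 6, 7 and picks A; Column would get 8.
Maximizing over 9, 2, 8, Column chooses c1. Subgame-perfect outcome: (A, c1) with payoffs (8, 9).
For the simultaneous game, intersect best replies.
Player 1's best replies: c1→A; c2→C; c3→A.
Column's best replies: A→c1; B→c2; C→c1; D→c3.
Only (A, c1) has each player best-responding; Nash payoffs (8, 9).
Sequential outcome (A, c1) coincides with the Nash profile (A, c1).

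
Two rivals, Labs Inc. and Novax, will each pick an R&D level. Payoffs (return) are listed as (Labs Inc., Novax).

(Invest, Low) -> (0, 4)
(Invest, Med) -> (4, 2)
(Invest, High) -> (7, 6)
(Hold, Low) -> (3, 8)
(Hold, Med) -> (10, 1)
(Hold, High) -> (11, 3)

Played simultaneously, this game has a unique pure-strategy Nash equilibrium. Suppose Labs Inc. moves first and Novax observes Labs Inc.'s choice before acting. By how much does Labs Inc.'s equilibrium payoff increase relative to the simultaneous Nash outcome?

Solve by backward induction (Labs Inc. leads).
- Invest: BR = High, leader payoff 7.
- Hold: BR = Low, leader payoff 3.
Among 7, 3, the best is 7 at Invest. Subgame-perfect outcome: (Invest, High) with payoffs (7, 6).
Under simultaneous play:
Labs Inc.'s best replies: Low→Hold; Med→Hold; High→Hold.
Novax's best replies: Invest→High; Hold→Low.
The unique mutual best reply is (Hold, Low), giving (3, 8).
Labs Inc.'s commitment gain: 7 − 3 = 4.

4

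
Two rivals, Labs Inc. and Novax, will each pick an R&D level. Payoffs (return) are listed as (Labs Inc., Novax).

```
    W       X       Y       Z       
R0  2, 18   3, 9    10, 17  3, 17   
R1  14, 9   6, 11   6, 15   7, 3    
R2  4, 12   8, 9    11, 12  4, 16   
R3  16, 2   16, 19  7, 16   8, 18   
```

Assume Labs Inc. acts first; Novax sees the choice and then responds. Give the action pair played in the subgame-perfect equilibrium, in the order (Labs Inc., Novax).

(R3, X)

Solve by backward induction (Labs Inc. leads).
- R0 → Novax plays W (best of 18, 9, 17, 17); Labs Inc. gets 2.
- R1 → Novax plays Y (best of 9, 11, 15, 3); Labs Inc. gets 6.
- R2 → Novax plays Z (best of 12, 9, 12, 16); Labs Inc. gets 4.
- R3 → Novax plays X (best of 2, 19, 16, 18); Labs Inc. gets 16.
Labs Inc.'s induced payoffs are 2, 6, 4, 16, so Labs Inc. commits to R3. Subgame-perfect outcome: (R3, X) with payoffs (16, 19).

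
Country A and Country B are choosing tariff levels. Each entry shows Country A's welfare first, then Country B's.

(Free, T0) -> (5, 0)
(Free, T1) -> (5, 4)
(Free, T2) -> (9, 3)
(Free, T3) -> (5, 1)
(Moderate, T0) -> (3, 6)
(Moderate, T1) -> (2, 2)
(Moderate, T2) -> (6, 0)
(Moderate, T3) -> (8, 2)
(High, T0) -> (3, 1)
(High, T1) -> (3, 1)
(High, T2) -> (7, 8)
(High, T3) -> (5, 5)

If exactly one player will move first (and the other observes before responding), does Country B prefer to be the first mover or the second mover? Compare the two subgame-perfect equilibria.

second

If Country A leads: Country B's best replies are Free→T1, Moderate→T0, High→T2; Country A's induced payoffs 5, 3, 7; outcome (High, T2), payoffs (7, 8).
If Country B leads: Country A's best replies are T0→Free, T1→Free, T2→Free, T3→Moderate; Country B's induced payoffs 0, 4, 3, 2; outcome (Free, T1), payoffs (5, 4).
Country B gets 4 moving first and 8 moving second, so Country B prefers to move second.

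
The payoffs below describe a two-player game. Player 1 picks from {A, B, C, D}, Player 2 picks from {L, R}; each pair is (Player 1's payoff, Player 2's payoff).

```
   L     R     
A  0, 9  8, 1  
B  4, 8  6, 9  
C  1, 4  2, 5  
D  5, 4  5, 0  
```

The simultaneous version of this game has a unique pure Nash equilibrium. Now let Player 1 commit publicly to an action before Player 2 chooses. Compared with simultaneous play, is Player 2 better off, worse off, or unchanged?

Solve by backward induction (Player 1 leads).
- A: BR = L, leader payoff 0.
- B: BR = R, leader payoff 6.
- C: BR = R, leader payoff 2.
- D: BR = L, leader payoff 5.
Maximizing over 0, 6, 2, 5, Player 1 chooses B. Subgame-perfect outcome: (B, R) with payoffs (6, 9).
For the simultaneous game, intersect best replies.
Player 1's best replies: L→D; R→A.
Player 2's best replies: A→L; B→R; C→R; D→L.
The unique mutual best reply is (D, L), giving (5, 4).
Player 2 earns 9 sequentially versus 4 at the Nash outcome: better off.

better off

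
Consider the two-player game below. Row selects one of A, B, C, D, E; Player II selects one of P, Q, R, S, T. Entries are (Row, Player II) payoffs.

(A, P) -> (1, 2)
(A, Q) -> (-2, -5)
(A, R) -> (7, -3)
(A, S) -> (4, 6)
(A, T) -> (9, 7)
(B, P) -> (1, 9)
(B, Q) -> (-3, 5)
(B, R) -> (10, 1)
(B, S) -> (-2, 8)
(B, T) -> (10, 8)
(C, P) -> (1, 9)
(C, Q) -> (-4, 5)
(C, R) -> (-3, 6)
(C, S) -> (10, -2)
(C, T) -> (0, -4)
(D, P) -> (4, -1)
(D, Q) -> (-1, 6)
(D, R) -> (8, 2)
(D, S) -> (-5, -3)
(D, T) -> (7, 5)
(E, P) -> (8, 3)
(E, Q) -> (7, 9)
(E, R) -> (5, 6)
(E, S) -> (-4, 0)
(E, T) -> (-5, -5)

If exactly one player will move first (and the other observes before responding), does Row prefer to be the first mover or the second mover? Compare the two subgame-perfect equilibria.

If Row leads: Player II's best replies are A→T, B→P, C→P, D→Q, E→Q; Row's induced payoffs 9, 1, 1, -1, 7; outcome (A, T), payoffs (9, 7).
If Player II leads: Row's best replies are P→E, Q→E, R→B, S→C, T→B; Player II's induced payoffs 3, 9, 1, -2, 8; outcome (E, Q), payoffs (7, 9).
Row gets 9 moving first and 7 moving second, so Row prefers to move first.

first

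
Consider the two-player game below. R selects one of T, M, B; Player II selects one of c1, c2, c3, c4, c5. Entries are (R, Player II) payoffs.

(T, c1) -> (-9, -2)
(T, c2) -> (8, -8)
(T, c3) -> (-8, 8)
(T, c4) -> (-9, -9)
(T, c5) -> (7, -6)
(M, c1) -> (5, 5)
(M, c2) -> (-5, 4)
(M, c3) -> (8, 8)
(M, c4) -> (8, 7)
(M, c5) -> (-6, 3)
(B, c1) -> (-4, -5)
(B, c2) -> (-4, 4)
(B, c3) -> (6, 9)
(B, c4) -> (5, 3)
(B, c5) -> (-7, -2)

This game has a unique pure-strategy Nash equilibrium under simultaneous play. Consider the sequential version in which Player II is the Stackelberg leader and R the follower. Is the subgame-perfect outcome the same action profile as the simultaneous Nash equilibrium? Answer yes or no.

Work backward from R's decision.
- c1 → R plays M (best of -9, 5, -4); Player II gets 5.
- c2 → R plays T (best of 8, -5, -4); Player II gets -8.
- c3 → R plays M (best of -8, 8, 6); Player II gets 8.
- c4 → R plays M (best of -9, 8, 5); Player II gets 7.
- c5 → R plays T (best of 7, -6, -7); Player II gets -6.
Among 5, -8, 8, 7, -6, the best is 8 at c3. Subgame-perfect outcome: (M, c3) with payoffs (8, 8).
Under simultaneous play:
R's best replies: c1→M; c2→T; c3→M; c4→M; c5→T.
Player II's best replies: T→c3; M→c3; B→c3.
The unique mutual best reply is (M, c3), giving (8, 8).
Sequential outcome (M, c3) coincides with the Nash profile (M, c3).

yes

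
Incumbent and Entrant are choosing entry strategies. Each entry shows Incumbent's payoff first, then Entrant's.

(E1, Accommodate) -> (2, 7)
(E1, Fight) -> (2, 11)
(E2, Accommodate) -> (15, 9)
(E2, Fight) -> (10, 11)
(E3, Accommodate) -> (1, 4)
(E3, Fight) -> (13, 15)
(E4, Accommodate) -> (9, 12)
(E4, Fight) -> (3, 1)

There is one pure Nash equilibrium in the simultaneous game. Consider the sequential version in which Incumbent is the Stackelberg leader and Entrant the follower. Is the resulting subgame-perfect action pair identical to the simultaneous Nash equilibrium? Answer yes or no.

Backward induction with Incumbent moving first.
- E1: BR = Fight, leader payoff 2.
- E2: BR = Fight, leader payoff 10.
- E3: BR = Fight, leader payoff 13.
- E4: BR = Accommodate, leader payoff 9.
Incumbent's induced payoffs are 2, 10, 13, 9, so Incumbent commits to E3. Subgame-perfect outcome: (E3, Fight) with payoffs (13, 15).
For the simultaneous game, intersect best replies.
Incumbent's best replies: Accommodate→E2; Fight→E3.
Entrant's best replies: E1→Fight; E2→Fight; E3→Fight; E4→Accommodate.
Only (E3, Fight) has each player best-responding; Nash payoffs (13, 15).
Sequential outcome (E3, Fight) coincides with the Nash profile (E3, Fight).

yes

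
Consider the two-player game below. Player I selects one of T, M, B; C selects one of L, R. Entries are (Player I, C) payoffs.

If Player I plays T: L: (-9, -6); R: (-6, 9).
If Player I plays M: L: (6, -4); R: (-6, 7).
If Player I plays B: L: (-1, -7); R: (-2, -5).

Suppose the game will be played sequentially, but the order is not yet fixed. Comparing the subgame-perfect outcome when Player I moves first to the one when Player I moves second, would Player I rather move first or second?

If Player I leads: C's best replies are T→R, M→R, B→R; Player I's induced payoffs -6, -6, -2; outcome (B, R), payoffs (-2, -5).
If C leads: Player I's best replies are L→M, R→B; C's induced payoffs -4, -5; outcome (M, L), payoffs (6, -4).
Player I gets -2 moving first and 6 moving second, so Player I prefers to move second.

second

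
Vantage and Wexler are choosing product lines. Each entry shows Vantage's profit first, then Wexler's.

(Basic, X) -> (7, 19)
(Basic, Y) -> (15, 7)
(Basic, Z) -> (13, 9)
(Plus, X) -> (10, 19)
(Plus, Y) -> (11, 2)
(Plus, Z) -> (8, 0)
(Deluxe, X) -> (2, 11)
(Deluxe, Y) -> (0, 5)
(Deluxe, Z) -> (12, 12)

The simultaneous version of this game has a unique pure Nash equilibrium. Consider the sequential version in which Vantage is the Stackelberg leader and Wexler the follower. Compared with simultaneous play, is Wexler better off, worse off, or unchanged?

Wexler best-responds to each possible Vantage move:
- Basic → Wexler plays X (best of 19, 7, 9); Vantage gets 7.
- Plus → Wexler plays X (best of 19, 2, 0); Vantage gets 10.
- Deluxe → Wexler plays Z (best of 11, 5, 12); Vantage gets 12.
Vantage's induced payoffs are 7, 10, 12, so Vantage commits to Deluxe. Subgame-perfect outcome: (Deluxe, Z) with payoffs (12, 12).
For the simultaneous game, intersect best replies.
Vantage's best replies: X→Plus; Y→Basic; Z→Basic.
Wexler's best replies: Basic→X; Plus→X; Deluxe→Z.
The unique mutual best reply is (Plus, X), giving (10, 19).
Wexler earns 12 sequentially versus 19 at the Nash outcome: worse off.

worse off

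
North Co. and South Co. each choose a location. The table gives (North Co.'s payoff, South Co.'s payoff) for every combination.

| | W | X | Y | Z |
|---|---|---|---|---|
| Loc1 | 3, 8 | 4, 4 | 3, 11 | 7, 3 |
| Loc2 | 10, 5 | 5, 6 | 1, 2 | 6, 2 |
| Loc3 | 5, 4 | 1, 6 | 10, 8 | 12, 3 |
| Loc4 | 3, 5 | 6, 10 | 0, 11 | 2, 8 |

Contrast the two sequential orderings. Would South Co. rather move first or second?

first

If North Co. leads: South Co.'s best replies are Loc1→Y, Loc2→X, Loc3→Y, Loc4→Y; North Co.'s induced payoffs 3, 5, 10, 0; outcome (Loc3, Y), payoffs (10, 8).
If South Co. leads: North Co.'s best replies are W→Loc2, X→Loc4, Y→Loc3, Z→Loc3; South Co.'s induced payoffs 5, 10, 8, 3; outcome (Loc4, X), payoffs (6, 10).
South Co. gets 10 moving first and 8 moving second, so South Co. prefers to move first.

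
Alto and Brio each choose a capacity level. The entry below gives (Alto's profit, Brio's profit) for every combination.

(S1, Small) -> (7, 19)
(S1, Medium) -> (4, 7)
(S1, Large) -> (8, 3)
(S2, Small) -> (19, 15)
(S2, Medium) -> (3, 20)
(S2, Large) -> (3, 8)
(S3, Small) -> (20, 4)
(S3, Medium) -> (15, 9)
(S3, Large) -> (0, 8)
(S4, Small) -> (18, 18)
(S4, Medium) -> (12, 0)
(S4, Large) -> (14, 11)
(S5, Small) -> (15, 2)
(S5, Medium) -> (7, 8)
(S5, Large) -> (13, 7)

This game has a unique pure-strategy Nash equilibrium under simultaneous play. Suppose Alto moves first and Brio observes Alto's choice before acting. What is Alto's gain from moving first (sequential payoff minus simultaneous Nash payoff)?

Solve by backward induction (Alto leads).
- S1 → Brio plays Small (best of 19, 7, 3); Alto gets 7.
- S2 → Brio plays Medium (best of 15, 20, 8); Alto gets 3.
- S3 → Brio plays Medium (best of 4, 9, 8); Alto gets 15.
- S4 → Brio plays Small (best of 18, 0, 11); Alto gets 18.
- S5 → Brio plays Medium (best of 2, 8, 7); Alto gets 7.
Alto's induced payoffs are 7, 3, 15, 18, 7, so Alto commits to S4. Subgame-perfect outcome: (S4, Small) with payoffs (18, 18).
Now find the simultaneous Nash equilibrium.
Alto's best replies: Small→S3; Medium→S3; Large→S4.
Brio's best replies: S1→Small; S2→Medium; S3→Medium; S4→Small; S5→Medium.
Only (S3, Medium) has each player best-responding; Nash payoffs (15, 9).
Alto's commitment gain: 18 − 15 = 3.

3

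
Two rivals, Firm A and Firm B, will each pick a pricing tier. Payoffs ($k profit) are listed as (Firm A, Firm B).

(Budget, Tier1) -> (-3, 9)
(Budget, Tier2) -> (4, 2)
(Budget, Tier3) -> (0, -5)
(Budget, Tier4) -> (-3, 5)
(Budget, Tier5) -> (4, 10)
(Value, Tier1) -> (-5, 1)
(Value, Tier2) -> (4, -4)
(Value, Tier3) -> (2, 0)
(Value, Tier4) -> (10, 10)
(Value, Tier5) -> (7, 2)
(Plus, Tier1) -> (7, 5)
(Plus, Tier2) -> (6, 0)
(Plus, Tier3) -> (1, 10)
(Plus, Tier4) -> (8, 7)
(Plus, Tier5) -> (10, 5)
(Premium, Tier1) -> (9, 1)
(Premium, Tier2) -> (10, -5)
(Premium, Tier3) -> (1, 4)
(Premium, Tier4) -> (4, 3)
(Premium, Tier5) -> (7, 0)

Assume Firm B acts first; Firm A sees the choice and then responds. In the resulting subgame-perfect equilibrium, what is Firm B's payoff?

Work backward from Firm A's decision.
- Tier1 → Firm A plays Premium (best of -3, -5, 7, 9); Firm B gets 1.
- Tier2 → Firm A plays Premium (best of 4, 4, 6, 10); Firm B gets -5.
- Tier3 → Firm A plays Value (best of 0, 2, 1, 1); Firm B gets 0.
- Tier4 → Firm A plays Value (best of -3, 10, 8, 4); Firm B gets 10.
- Tier5 → Firm A plays Plus (best of 4, 7, 10, 7); Firm B gets 5.
Among 1, -5, 0, 10, 5, the best is 10 at Tier4. Subgame-perfect outcome: (Value, Tier4) with payoffs (10, 10).

10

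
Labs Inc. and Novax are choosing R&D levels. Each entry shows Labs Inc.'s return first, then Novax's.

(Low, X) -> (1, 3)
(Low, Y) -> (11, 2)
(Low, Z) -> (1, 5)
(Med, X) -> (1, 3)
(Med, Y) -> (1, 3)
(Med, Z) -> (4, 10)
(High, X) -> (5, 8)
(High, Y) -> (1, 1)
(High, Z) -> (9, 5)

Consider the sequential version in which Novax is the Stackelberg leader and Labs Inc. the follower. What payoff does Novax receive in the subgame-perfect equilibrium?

8

Labs Inc. best-responds to each possible Novax move:
- X: Labs Inc. compares 1, 1, 5 and picks High; Novax would get 8.
- Y: Labs Inc. compares 11, 1, 1 and picks Low; Novax would get 2.
- Z: Labs Inc. compares 1, 4, 9 and picks High; Novax would get 5.
Among 8, 2, 5, the best is 8 at X. Subgame-perfect outcome: (High, X) with payoffs (5, 8).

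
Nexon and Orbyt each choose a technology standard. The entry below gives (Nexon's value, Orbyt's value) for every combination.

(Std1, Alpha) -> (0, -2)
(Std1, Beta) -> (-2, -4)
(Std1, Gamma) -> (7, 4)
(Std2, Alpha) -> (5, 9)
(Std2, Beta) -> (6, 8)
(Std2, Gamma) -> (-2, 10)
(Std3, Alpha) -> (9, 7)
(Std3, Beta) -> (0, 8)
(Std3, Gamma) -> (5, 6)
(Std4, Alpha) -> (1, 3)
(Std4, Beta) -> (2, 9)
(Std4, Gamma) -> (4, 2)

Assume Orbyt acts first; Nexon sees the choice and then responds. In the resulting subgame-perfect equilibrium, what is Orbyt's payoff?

Backward induction with Orbyt moving first.
- Alpha: Nexon compares 0, 5, 9, 1 and picks Std3; Orbyt would get 7.
- Beta: Nexon compares -2, 6, 0, 2 and picks Std2; Orbyt would get 8.
- Gamma: Nexon compares 7, -2, 5, 4 and picks Std1; Orbyt would get 4.
Among 7, 8, 4, the best is 8 at Beta. Subgame-perfect outcome: (Std2, Beta) with payoffs (6, 8).

8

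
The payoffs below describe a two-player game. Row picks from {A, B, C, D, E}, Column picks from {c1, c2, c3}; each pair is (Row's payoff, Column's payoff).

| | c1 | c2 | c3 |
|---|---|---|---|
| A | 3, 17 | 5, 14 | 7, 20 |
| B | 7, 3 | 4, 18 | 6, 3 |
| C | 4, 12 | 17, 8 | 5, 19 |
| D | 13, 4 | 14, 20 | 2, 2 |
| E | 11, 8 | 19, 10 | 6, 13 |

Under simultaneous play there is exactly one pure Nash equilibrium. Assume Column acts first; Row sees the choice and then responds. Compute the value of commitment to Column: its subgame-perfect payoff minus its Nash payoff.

0

Solve by backward induction (Column leads).
- c1: BR = D, leader payoff 4.
- c2: BR = E, leader payoff 10.
- c3: BR = A, leader payoff 20.
Among 4, 10, 20, the best is 20 at c3. Subgame-perfect outcome: (A, c3) with payoffs (7, 20).
For the simultaneous game, intersect best replies.
Row's best replies: c1→D; c2→E; c3→A.
Column's best replies: A→c3; B→c2; C→c3; D→c2; E→c3.
Only (A, c3) has each player best-responding; Nash payoffs (7, 20).
Column's commitment gain: 20 − 20 = 0.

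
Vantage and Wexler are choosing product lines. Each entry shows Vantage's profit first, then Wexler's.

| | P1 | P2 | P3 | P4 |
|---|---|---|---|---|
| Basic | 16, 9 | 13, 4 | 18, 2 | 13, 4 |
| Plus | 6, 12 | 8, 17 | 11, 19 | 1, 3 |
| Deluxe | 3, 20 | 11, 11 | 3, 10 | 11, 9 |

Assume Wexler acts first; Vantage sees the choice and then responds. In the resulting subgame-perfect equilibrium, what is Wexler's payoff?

Backward induction with Wexler moving first.
- P1: Vantage compares 16, 6, 3 and picks Basic; Wexler would get 9.
- P2: Vantage compares 13, 8, 11 and picks Basic; Wexler would get 4.
- P3: Vantage compares 18, 11, 3 and picks Basic; Wexler would get 2.
- P4: Vantage compares 13, 1, 11 and picks Basic; Wexler would get 4.
Among 9, 4, 2, 4, the best is 9 at P1. Subgame-perfect outcome: (Basic, P1) with payoffs (16, 9).

9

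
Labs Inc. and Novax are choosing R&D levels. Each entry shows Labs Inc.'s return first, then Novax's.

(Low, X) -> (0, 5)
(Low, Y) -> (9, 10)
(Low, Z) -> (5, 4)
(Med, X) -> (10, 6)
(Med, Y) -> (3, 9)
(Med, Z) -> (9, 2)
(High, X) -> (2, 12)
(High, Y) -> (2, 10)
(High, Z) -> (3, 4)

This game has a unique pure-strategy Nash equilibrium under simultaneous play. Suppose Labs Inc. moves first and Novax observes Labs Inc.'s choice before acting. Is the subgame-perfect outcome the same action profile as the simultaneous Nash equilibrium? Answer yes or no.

yes

Novax best-responds to each possible Labs Inc. move:
- Low → Novax plays Y (best of 5, 10, 4); Labs Inc. gets 9.
- Med → Novax plays Y (best of 6, 9, 2); Labs Inc. gets 3.
- High → Novax plays X (best of 12, 10, 4); Labs Inc. gets 2.
Labs Inc.'s induced payoffs are 9, 3, 2, so Labs Inc. commits to Low. Subgame-perfect outcome: (Low, Y) with payoffs (9, 10).
Under simultaneous play:
Labs Inc.'s best replies: X→Med; Y→Low; Z→Med.
Novax's best replies: Low→Y; Med→Y; High→X.
The unique mutual best reply is (Low, Y), giving (9, 10).
Sequential outcome (Low, Y) coincides with the Nash profile (Low, Y).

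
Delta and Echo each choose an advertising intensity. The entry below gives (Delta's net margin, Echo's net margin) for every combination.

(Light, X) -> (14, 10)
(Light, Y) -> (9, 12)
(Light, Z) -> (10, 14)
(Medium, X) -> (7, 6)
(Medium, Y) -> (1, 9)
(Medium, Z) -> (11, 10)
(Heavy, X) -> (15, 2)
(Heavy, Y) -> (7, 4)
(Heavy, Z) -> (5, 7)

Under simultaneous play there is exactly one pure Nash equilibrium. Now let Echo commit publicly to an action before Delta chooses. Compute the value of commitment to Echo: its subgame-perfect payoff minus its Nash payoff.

Backward induction with Echo moving first.
- X → Delta plays Heavy (best of 14, 7, 15); Echo gets 2.
- Y → Delta plays Light (best of 9, 1, 7); Echo gets 12.
- Z → Delta plays Medium (best of 10, 11, 5); Echo gets 10.
Among 2, 12, 10, the best is 12 at Y. Subgame-perfect outcome: (Light, Y) with payoffs (9, 12).
Under simultaneous play:
Delta's best replies: X→Heavy; Y→Light; Z→Medium.
Echo's best replies: Light→Z; Medium→Z; Heavy→Z.
The unique mutual best reply is (Medium, Z), giving (11, 10).
Echo's commitment gain: 12 − 10 = 2.

2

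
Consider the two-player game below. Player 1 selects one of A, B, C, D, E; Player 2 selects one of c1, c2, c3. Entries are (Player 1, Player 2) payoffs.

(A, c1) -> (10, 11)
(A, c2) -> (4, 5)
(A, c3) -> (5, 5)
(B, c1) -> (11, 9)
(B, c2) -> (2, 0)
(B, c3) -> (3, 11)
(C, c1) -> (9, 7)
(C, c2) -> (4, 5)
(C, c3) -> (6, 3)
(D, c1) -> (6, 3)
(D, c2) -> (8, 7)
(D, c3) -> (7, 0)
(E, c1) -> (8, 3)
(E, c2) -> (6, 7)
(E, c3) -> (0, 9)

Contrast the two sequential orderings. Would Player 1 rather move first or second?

second

If Player 1 leads: Player 2's best replies are A→c1, B→c3, C→c1, D→c2, E→c3; Player 1's induced payoffs 10, 3, 9, 8, 0; outcome (A, c1), payoffs (10, 11).
If Player 2 leads: Player 1's best replies are c1→B, c2→D, c3→D; Player 2's induced payoffs 9, 7, 0; outcome (B, c1), payoffs (11, 9).
Player 1 gets 10 moving first and 11 moving second, so Player 1 prefers to move second.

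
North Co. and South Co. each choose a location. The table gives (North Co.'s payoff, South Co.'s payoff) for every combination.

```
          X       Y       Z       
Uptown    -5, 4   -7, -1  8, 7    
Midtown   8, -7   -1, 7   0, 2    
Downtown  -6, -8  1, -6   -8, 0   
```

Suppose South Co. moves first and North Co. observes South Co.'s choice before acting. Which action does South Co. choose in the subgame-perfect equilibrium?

Z

Backward induction with South Co. moving first.
- X: North Co. compares -5, 8, -6 and picks Midtown; South Co. would get -7.
- Y: North Co. compares -7, -1, 1 and picks Downtown; South Co. would get -6.
- Z: North Co. compares 8, 0, -8 and picks Uptown; South Co. would get 7.
South Co.'s induced payoffs are -7, -6, 7, so South Co. commits to Z. Subgame-perfect outcome: (Uptown, Z) with payoffs (8, 7).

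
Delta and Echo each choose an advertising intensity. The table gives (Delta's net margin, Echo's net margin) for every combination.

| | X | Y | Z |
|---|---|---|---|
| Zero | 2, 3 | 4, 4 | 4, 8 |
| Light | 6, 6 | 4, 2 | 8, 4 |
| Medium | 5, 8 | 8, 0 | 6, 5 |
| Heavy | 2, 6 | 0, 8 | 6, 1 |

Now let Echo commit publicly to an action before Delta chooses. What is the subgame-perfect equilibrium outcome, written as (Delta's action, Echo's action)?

(Light, X)

Delta best-responds to each possible Echo move:
- X: BR = Light, leader payoff 6.
- Y: BR = Medium, leader payoff 0.
- Z: BR = Light, leader payoff 4.
Echo's induced payoffs are 6, 0, 4, so Echo commits to X. Subgame-perfect outcome: (Light, X) with payoffs (6, 6).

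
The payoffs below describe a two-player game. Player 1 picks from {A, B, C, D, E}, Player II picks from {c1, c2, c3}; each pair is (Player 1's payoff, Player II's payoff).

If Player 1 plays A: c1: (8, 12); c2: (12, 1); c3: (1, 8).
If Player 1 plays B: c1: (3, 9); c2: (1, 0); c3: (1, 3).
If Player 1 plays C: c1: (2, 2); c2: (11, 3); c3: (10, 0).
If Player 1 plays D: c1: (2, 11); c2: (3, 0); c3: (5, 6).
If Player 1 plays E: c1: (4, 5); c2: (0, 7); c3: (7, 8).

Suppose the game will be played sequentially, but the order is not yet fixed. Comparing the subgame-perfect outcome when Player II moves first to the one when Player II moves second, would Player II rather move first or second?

If Player 1 leads: Player II's best replies are A→c1, B→c1, C→c2, D→c1, E→c3; Player 1's induced payoffs 8, 3, 11, 2, 7; outcome (C, c2), payoffs (11, 3).
If Player II leads: Player 1's best replies are c1→A, c2→A, c3→C; Player II's induced payoffs 12, 1, 0; outcome (A, c1), payoffs (8, 12).
Player II gets 12 moving first and 3 moving second, so Player II prefers to move first.

first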